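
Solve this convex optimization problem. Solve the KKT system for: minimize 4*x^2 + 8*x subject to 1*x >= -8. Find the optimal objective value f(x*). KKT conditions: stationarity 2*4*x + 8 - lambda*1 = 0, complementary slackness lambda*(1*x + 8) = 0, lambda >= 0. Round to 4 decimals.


Step 1: Try lambda = 0 (constraint inactive).
Stationarity: 2*4*x + 8 = 0
x* = -8/(2*4) = -1.0
Check constraint: 1*-1.0 = -1.0 >= -8 -- satisfied.
Step 2: Compute optimal value.
f(x*) = 4*(-1.0)^2 + 8*(-1.0) = -4.0


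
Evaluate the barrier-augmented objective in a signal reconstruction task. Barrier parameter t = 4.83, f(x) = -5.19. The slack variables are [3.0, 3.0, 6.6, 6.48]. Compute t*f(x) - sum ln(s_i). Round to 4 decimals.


Step 1: Compute log-barrier.
ln values: [1.0986, 1.0986, 1.8871, 1.8687]
phi = -(1.0986 + 1.0986 + 1.8871 + 1.8687) = -5.953
Step 2: Compute augmented objective.
t*f(x) = 4.83*-5.19 = -25.0677
Total = -25.0677 - 5.953 = -31.0207


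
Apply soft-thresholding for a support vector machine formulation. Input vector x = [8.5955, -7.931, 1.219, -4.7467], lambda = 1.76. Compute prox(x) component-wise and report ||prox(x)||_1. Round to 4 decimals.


Soft-thresholding with lambda = 1.76:
prox(8.5955) = sign(8.5955)*max(|8.5955| - 1.76, 0) = 6.8355
prox(-7.931) = sign(-7.931)*max(|-7.931| - 1.76, 0) = -6.171
prox(1.219) = sign(1.219)*max(|1.219| - 1.76, 0) = 0.0
prox(-4.7467) = sign(-4.7467)*max(|-4.7467| - 1.76, 0) = -2.9867
prox(x) = [6.8355, -6.171, 0.0, -2.9867]
||prox(x)||_1 = 6.8355 + 6.171 + 0.0 + 2.9867 = 15.9932


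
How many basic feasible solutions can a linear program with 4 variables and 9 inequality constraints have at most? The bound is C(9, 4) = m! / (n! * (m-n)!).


Each vertex corresponds to some choice of n active constraints out of m, so the number of vertices is at most C(m, n) = m! / (n!(m-n)!).
m = 9, n = 4
Numerator: 9 * 8 * 7 * 6
Denominator: 4! = 24
C(9, 4) = 126


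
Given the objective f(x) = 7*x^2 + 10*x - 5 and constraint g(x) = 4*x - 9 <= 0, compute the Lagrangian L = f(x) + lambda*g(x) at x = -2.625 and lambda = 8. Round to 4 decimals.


Step 1: Evaluate f(x).
f(-2.625) = 7*(-2.625)^2 + 10*(-2.625) - 5 = 16.9844
Step 2: Evaluate g(x).
g(-2.625) = 4*-2.625 - 9 = -19.5
Step 3: Compute Lagrangian.
L = 16.9844 + 8*-19.5 = -139.0156


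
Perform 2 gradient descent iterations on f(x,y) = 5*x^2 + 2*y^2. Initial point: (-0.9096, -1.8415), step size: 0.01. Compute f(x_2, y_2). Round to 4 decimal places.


Gradient descent on f(x,y) = 5*x^2 + 2*y^2.
Starting point: (-0.9096, -1.8415), alpha = 0.01
Step 1: grad_x = 2*5*-0.9096 = -9.096, grad_y = 2*2*-1.8415 = -7.366
  x_1 = -0.9096 - 0.01*-9.096 = -0.8186
  y_1 = -1.8415 - 0.01*-7.366 = -1.7678
Step 2: grad_x = 2*5*-0.8186 = -8.1864, grad_y = 2*2*-1.7678 = -7.0714
  x_2 = -0.8186 - 0.01*-8.1864 = -0.7368
  y_2 = -1.7678 - 0.01*-7.0714 = -1.6971
f(-0.7368, -1.6971) = 5*(-0.7368)^2 + 2*(-1.6971)^2 = 8.4747


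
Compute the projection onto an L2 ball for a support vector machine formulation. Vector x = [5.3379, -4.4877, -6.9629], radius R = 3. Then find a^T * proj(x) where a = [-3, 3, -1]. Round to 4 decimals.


Step 1: Compute ||x|| (intermediates to 6 decimals).
||x|| = sqrt(5.3379^2 + (-4.4877)^2 + (-6.9629)^2) = 9.854674
Step 2: Project.
Since ||x|| > R, scale = R/||x|| = 3/9.854674 = 0.304424, proj(x) = scale * x
proj(x) = [1.624985, -1.366164, -2.119674]
Step 3: Dot product.
a^T * proj(x) = -3*1.624985 + 3*(-1.366164) - 1*(-2.119674) = -6.8538


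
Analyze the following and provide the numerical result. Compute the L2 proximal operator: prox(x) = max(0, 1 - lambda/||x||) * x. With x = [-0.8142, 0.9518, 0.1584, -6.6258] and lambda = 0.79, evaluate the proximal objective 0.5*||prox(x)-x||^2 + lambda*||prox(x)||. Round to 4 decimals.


Step 1: Compute ||x||.
||x|| = 6.745
Step 2: Compute scaling factor.
scale = max(0, 1 - 0.79/6.745) = 0.8829
Step 3: prox(x) = [-0.7188, 0.8403, 0.1398, -5.8498]
||prox(x)|| = 5.955
Step 4: Proximal objective.
0.5*||prox-x||^2 = 0.3121
lambda*||prox|| = 4.7045
Total = 5.0165


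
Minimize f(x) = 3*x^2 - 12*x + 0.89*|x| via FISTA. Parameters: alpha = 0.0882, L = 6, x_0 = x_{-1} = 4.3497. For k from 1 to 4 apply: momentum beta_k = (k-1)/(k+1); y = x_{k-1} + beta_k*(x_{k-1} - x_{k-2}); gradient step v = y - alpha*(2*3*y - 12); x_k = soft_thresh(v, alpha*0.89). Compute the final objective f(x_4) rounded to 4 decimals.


FISTA on f(x) = 3*x^2 - 12*x + 0.89*|x|
L = 6, alpha = 0.0882
Iteration 1: beta = 0.0, y = 4.3497 + 0.0*(4.3497 - 4.3497) = 4.3497
  grad(y) = 14.0982, v = y - alpha*grad = 3.1062
  prox(v) = soft_thresh(3.1062, 0.0785) = 3.0277
Iteration 2: beta = 0.3333, y = 3.0277 + 0.3333*(3.0277 - 4.3497) = 2.5871
  grad(y) = 3.5225, v = y - alpha*grad = 2.2764
  prox(v) = soft_thresh(2.2764, 0.0785) = 2.1979
Iteration 3: beta = 0.5, y = 2.1979 + 0.5*(2.1979 - 3.0277) = 1.783
  grad(y) = -1.3021, v = y - alpha*grad = 1.8978
  prox(v) = soft_thresh(1.8978, 0.0785) = 1.8193
Iteration 4: beta = 0.6, y = 1.8193 + 0.6*(1.8193 - 2.1979) = 1.5922
  grad(y) = -2.4469, v = y - alpha*grad = 1.808
  prox(v) = soft_thresh(1.808, 0.0785) = 1.7295
f(x_4) = 3*1.7295^2 - 12*1.7295 + 0.89*|1.7295| = -10.2412


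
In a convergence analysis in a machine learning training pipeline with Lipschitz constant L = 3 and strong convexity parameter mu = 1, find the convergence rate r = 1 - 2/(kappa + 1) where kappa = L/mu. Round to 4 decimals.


Step 1: Compute the condition number.
kappa = L/mu = 3/1 = 3.0
Step 2: Compute the convergence rate.
r = 1 - 2/(kappa + 1) = 1 - 2*mu/(L + mu) = (L - mu)/(L + mu) = 2/4 = 0.5


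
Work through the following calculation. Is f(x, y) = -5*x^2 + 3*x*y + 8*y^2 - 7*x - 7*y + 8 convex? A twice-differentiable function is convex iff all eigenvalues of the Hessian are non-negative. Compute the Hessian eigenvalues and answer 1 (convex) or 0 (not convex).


The Hessian of f(x,y) = -5*x^2 + 3*x*y + 8*y^2 - 7*x - 7*y + 8 is:
H = [[-10, 3], [3, 16]]
Trace = -10 + 16 = 6
Determinant = -10*16 - (3)^2 = -169
Discriminant = (6)^2 - 4*-169 = 712.0
Eigenvalues: lambda_1 = -10.3417, lambda_2 = 16.3417
The function is not convex.

0


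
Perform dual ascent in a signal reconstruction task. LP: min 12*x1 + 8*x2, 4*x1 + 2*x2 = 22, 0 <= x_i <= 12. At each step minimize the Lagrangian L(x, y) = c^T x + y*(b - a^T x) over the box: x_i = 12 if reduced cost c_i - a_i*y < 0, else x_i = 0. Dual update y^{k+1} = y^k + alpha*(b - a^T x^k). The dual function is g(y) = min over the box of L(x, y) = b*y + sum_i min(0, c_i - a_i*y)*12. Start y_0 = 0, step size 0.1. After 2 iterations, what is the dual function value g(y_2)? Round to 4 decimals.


Dual ascent for LP: min 12*x1 + 8*x2, 4*x1 + 2*x2 = 22, 0 <= x_i <= 12
Step 1: y^k = 0.0, reduced costs: (12.0, 8.0)
  x^k = (0.0, 0.0), subgradient = b - a^T x = 22.0
  y^{k+1} = 0.0 + 0.1*22.0 = 2.2
Step 2: y^k = 2.2, reduced costs: (3.2, 3.6)
  x^k = (0.0, 0.0), subgradient = b - a^T x = 22.0
  y^{k+1} = 2.2 + 0.1*22.0 = 4.4
Dual objective at y_2 = 4.4: reduced costs (-5.6, -0.8), box minimizer x = (12.0, 12.0)
g(y_2) = b*y + (c1 - a1*y)*x1 + (c2 - a2*y)*x2 = 22*4.4 + (-5.6)*12.0 + (-0.8)*12.0 = 96.8 - 67.2 - 9.6 = 20.0


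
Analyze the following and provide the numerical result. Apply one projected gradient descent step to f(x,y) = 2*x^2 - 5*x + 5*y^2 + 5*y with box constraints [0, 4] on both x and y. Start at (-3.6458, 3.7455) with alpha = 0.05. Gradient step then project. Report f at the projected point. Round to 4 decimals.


Step 1: Compute gradient at (-3.6458, 3.7455).
grad_x = 2*2*-3.6458 - 5 = -19.5832
grad_y = 2*5*3.7455 + 5 = 42.455
Step 2: Gradient step.
x_raw = -3.6458 - 0.05*-19.5832 = -2.6666
y_raw = 3.7455 - 0.05*42.455 = 1.6228
Step 3: Project onto [0, 4].
x_proj = clip(-2.6666) = 0.0
y_proj = clip(1.6228) = 1.6228
Step 4: Evaluate f.
f(0.0, 1.6228) = 21.2803


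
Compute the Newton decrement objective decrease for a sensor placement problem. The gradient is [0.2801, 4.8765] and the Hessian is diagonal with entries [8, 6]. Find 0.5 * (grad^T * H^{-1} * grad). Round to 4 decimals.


Step 1: H is diagonal, so H^(-1) * g = [0.035, 0.8128].
Step 2: g^T H^(-1) g = sum_i g_i^2 / H_ii
  = (0.2801)^2/8 + (4.8765)^2/6
  = 0.0098 + 3.9634 = 3.9732
Step 3: Objective decrease = 0.5 * g^T H^(-1) g = 1.9866


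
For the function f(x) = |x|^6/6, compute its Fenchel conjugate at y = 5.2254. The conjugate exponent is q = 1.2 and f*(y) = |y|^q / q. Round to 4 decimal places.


The conjugate exponent q satisfies 1/p + 1/q = 1.
p = 6, so q = 6/(6 - 1) = 1.2
|y|^q = 5.2254^1.2 = 7.2735
f*(5.2254) = 7.2735 / 1.2 = 6.0613


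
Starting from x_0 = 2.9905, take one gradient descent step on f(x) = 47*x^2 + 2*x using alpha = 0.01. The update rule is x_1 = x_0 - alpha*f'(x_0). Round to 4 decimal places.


We compute the gradient at x_0 and apply the update.
f'(x) = 94*x + 2
f'(2.9905) = 94*2.9905 + 2 = 283.107
x_1 = 2.9905 - 0.01*283.107 = 0.1594


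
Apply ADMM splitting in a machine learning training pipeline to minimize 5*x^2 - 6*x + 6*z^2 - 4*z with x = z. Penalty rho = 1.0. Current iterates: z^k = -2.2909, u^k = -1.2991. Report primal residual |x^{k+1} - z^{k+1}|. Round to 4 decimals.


ADMM iteration with rho = 1.0, z^k = -2.2909, u^k = -1.2991
Step 1: x-update.
Minimize 5*x^2 - 6*x + (1.0/2)*(x + 2.2909 - 1.2991)^2
FOC: (2*5 + 1.0)*x = 6 + 1.0*(-2.2909 + 1.2991)
x^{k+1} = 0.4553
Step 2: z-update.
Minimize 6*z^2 - 4*z + (1.0/2)*(0.4553 - z - 1.2991)^2
FOC: (2*6 + 1.0)*z = 4 + 1.0*(0.4553 - 1.2991)
z^{k+1} = 0.2428
Step 3: u-update.
u^{k+1} = -1.2991 + 0.4553 - 0.2428 = -1.0866
Step 4: Primal residual = |0.4553 - 0.2428| = 0.2125


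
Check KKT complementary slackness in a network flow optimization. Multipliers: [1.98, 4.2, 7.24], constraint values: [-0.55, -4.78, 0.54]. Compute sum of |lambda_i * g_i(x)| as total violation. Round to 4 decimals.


KKT complementary slackness check:
lambda_1 * g_1 = 1.98 * -0.55 = -1.089
lambda_2 * g_2 = 4.2 * -4.78 = -20.076
lambda_3 * g_3 = 7.24 * 0.54 = 3.9096
Total violation = 1.089 + 20.076 + 3.9096 = 25.0746


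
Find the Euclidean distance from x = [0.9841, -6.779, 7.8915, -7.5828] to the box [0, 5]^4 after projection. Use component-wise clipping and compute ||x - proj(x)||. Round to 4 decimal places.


Project each component onto [0, 5].
clip(0.9841) = 0.9841, clip(-6.779) = 0.0, clip(7.8915) = 5.0, clip(-7.5828) = 0.0
Projection = [0.9841, 0.0, 5.0, 0.0]
Squared diffs: [0.0, 45.9548, 8.3608, 57.4989]
Distance = sqrt(111.8145) = 10.5742


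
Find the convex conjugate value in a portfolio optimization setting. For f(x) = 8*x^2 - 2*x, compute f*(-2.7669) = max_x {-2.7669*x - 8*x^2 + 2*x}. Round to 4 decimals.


f*(y) = sup_x {y*x - a*x^2 - b*x} = sup_x {(y-b)*x - a*x^2}
FOC: (y - b) - 2a*x = 0 => x* = (y - b)/(2a)
x* = (-2.7669 + 2)/(2*8) = -0.0479
f*(-2.7669) = (y-b)^2/(4a) = (-2.7669 + 2)^2/(4*8)
= 0.5881/32 = 0.0184


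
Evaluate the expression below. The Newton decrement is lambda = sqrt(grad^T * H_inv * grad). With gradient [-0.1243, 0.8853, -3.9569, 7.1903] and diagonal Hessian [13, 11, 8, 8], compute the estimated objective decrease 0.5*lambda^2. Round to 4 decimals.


Step 1: H is diagonal, so H^(-1) * g = [-0.0096, 0.0805, -0.4946, 0.8988].
Step 2: g^T H^(-1) g = sum_i g_i^2 / H_ii
  = (-0.1243)^2/13 + (0.8853)^2/11 + (-3.9569)^2/8 + (7.1903)^2/8
  = 0.0012 + 0.0713 + 1.9571 + 6.4626 = 8.4921
Step 3: Objective decrease = 0.5 * g^T H^(-1) g = 4.2461


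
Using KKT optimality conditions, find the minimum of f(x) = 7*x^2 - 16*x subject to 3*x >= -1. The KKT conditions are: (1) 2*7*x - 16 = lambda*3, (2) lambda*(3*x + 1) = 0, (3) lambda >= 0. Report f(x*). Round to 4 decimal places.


Step 1: Try lambda = 0 (constraint inactive).
Stationarity: 2*7*x - 16 = 0
x* = 16/(2*7) = 8/7 = 1.1429 (rounded; the exact value 8/7 is used below)
Check constraint: 3*1.1429 = 3.4287 >= -1 -- satisfied.
Step 2: Compute optimal value.
f(x*) = 7*(8/7)^2 - 16*(8/7) = -9.1429


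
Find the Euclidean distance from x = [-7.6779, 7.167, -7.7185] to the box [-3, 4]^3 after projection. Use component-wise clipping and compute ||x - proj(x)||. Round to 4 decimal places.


Project each component onto [-3, 4].
clip(-7.6779) = -3.0, clip(7.167) = 4.0, clip(-7.7185) = -3.0
Projection = [-3.0, 4.0, -3.0]
Squared diffs: [21.8827, 10.0299, 22.2642]
Distance = sqrt(54.1768) = 7.3605


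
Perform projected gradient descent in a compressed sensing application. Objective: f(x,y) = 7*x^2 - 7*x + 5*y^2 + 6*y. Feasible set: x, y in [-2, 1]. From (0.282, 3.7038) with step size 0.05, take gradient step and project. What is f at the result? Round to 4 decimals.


Step 1: Compute gradient at (0.282, 3.7038).
grad_x = 2*7*0.282 - 7 = -3.052
grad_y = 2*5*3.7038 + 6 = 43.038
Step 2: Gradient step.
x_raw = 0.282 - 0.05*-3.052 = 0.4346
y_raw = 3.7038 - 0.05*43.038 = 1.5519
Step 3: Project onto [-2, 1].
x_proj = clip(0.4346) = 0.4346
y_proj = clip(1.5519) = 1.0
Step 4: Evaluate f.
f(0.4346, 1.0) = 9.2799


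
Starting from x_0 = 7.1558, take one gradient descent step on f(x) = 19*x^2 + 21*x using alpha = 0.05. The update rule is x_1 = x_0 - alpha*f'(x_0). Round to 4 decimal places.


We compute the gradient at x_0 and apply the update.
f'(x) = 38*x + 21
f'(7.1558) = 38*7.1558 + 21 = 292.9204
x_1 = 7.1558 - 0.05*292.9204 = -7.4902


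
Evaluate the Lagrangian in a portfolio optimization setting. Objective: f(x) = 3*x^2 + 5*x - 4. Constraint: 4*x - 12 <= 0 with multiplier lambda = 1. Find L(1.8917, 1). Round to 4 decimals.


Step 1: Evaluate f(x).
f(1.8917) = 3*1.8917^2 + 5*1.8917 - 4 = 16.1941
Step 2: Evaluate g(x).
g(1.8917) = 4*1.8917 - 12 = -4.4332
Step 3: Compute Lagrangian.
L = 16.1941 + 1*-4.4332 = 11.7609


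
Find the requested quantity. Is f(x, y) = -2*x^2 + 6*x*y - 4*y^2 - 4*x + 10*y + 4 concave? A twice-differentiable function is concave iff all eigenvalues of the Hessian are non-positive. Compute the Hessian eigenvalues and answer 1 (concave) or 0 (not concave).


The Hessian of f(x,y) = -2*x^2 + 6*x*y - 4*y^2 - 4*x + 10*y + 4 is:
H = [[-4, 6], [6, -8]]
Trace = -4 - 8 = -12
Determinant = -4*-8 - (6)^2 = -4
Discriminant = (-12)^2 - 4*-4 = 160.0
Eigenvalues: lambda_1 = -12.3246, lambda_2 = 0.3246
The function is not concave.

0


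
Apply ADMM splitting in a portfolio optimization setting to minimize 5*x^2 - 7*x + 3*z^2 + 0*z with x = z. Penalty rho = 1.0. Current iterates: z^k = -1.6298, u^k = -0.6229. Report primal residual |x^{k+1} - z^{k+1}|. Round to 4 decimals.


ADMM iteration with rho = 1.0, z^k = -1.6298, u^k = -0.6229
Step 1: x-update.
Minimize 5*x^2 - 7*x + (1.0/2)*(x + 1.6298 - 0.6229)^2
FOC: (2*5 + 1.0)*x = 7 + 1.0*(-1.6298 + 0.6229)
x^{k+1} = 0.5448
Step 2: z-update.
Minimize 3*z^2 + 0*z + (1.0/2)*(0.5448 - z - 0.6229)^2
FOC: (2*3 + 1.0)*z = 0 + 1.0*(0.5448 - 0.6229)
z^{k+1} = -0.0112
Step 3: u-update.
u^{k+1} = -0.6229 + 0.5448 + 0.0112 = -0.0669
Step 4: Primal residual = |0.5448 + 0.0112| = 0.556


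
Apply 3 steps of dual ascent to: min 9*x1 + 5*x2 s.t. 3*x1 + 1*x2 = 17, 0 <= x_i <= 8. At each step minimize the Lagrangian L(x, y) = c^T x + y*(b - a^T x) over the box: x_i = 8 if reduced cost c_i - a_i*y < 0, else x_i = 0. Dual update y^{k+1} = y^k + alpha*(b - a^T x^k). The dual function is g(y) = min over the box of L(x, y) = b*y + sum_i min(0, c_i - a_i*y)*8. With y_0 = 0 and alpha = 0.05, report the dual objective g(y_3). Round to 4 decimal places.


Dual ascent for LP: min 9*x1 + 5*x2, 3*x1 + 1*x2 = 17, 0 <= x_i <= 8
Step 1: y^k = 0.0, reduced costs: (9.0, 5.0)
  x^k = (0.0, 0.0), subgradient = b - a^T x = 17.0
  y^{k+1} = 0.0 + 0.05*17.0 = 0.85
Step 2: y^k = 0.85, reduced costs: (6.45, 4.15)
  x^k = (0.0, 0.0), subgradient = b - a^T x = 17.0
  y^{k+1} = 0.85 + 0.05*17.0 = 1.7
Step 3: y^k = 1.7, reduced costs: (3.9, 3.3)
  x^k = (0.0, 0.0), subgradient = b - a^T x = 17.0
  y^{k+1} = 1.7 + 0.05*17.0 = 2.55
Dual objective at y_3 = 2.55: reduced costs (1.35, 2.45), box minimizer x = (0.0, 0.0)
g(y_3) = b*y + (c1 - a1*y)*x1 + (c2 - a2*y)*x2 = 17*2.55 + 1.35*0.0 + 2.45*0.0 = 43.35 + 0.0 + 0.0 = 43.35


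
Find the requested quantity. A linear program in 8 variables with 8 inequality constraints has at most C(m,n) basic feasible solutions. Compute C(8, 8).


Each vertex corresponds to some choice of n active constraints out of m, so the number of vertices is at most C(m, n) = m! / (n!(m-n)!).
m = 8, n = 8
Numerator: 8 * 7 * 6 * 5 * 4 * 3 * 2 * 1
Denominator: 8! = 40320
C(8, 8) = 1


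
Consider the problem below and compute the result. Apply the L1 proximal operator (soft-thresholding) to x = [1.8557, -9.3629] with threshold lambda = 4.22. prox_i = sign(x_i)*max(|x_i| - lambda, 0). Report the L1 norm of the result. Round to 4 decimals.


Soft-thresholding with lambda = 4.22:
prox(1.8557) = sign(1.8557)*max(|1.8557| - 4.22, 0) = 0.0
prox(-9.3629) = sign(-9.3629)*max(|-9.3629| - 4.22, 0) = -5.1429
prox(x) = [0.0, -5.1429]
||prox(x)||_1 = 0.0 + 5.1429 = 5.1429


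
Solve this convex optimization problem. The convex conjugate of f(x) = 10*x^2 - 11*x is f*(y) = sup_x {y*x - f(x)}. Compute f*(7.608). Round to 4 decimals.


f*(y) = sup_x {y*x - a*x^2 - b*x} = sup_x {(y-b)*x - a*x^2}
FOC: (y - b) - 2a*x = 0 => x* = (y - b)/(2a)
x* = (7.608 + 11)/(2*10) = 0.9304
f*(7.608) = (y-b)^2/(4a) = (7.608 + 11)^2/(4*10)
= 346.2577/40 = 8.6564


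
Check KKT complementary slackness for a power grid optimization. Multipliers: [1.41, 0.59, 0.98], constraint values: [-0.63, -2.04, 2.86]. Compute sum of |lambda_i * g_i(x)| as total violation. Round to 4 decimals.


KKT complementary slackness check:
lambda_1 * g_1 = 1.41 * -0.63 = -0.8883
lambda_2 * g_2 = 0.59 * -2.04 = -1.2036
lambda_3 * g_3 = 0.98 * 2.86 = 2.8028
Total violation = 0.8883 + 1.2036 + 2.8028 = 4.8947


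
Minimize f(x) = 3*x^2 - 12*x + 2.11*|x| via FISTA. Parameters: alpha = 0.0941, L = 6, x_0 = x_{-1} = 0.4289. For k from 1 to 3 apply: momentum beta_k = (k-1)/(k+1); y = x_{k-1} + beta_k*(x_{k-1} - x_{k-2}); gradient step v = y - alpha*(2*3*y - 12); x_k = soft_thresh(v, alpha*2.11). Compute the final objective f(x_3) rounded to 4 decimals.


FISTA on f(x) = 3*x^2 - 12*x + 2.11*|x|
L = 6, alpha = 0.0941
Iteration 1: beta = 0.0, y = 0.4289 + 0.0*(0.4289 - 0.4289) = 0.4289
  grad(y) = -9.4266, v = y - alpha*grad = 1.3159
  prox(v) = soft_thresh(1.3159, 0.1986) = 1.1174
Iteration 2: beta = 0.3333, y = 1.1174 + 0.3333*(1.1174 - 0.4289) = 1.3469
  grad(y) = -3.9187, v = y - alpha*grad = 1.7156
  prox(v) = soft_thresh(1.7156, 0.1986) = 1.5171
Iteration 3: beta = 0.5, y = 1.5171 + 0.5*(1.5171 - 1.1174) = 1.7169
  grad(y) = -1.6984, v = y - alpha*grad = 1.8768
  prox(v) = soft_thresh(1.8768, 0.1986) = 1.6782
f(x_3) = 3*1.6782^2 - 12*1.6782 + 2.11*|1.6782| = -8.1483


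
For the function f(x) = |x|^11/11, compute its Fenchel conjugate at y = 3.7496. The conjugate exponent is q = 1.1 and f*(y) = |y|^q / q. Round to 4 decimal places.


The conjugate exponent q satisfies 1/p + 1/q = 1.
p = 11, so q = 11/(11 - 1) = 1.1
|y|^q = 3.7496^1.1 = 4.2794
f*(3.7496) = 4.2794 / 1.1 = 3.8904


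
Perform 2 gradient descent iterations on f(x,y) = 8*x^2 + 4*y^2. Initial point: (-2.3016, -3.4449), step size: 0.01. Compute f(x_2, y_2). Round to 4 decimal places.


Gradient descent on f(x,y) = 8*x^2 + 4*y^2.
Starting point: (-2.3016, -3.4449), alpha = 0.01
Step 1: grad_x = 2*8*-2.3016 = -36.8256, grad_y = 2*4*-3.4449 = -27.5592
  x_1 = -2.3016 - 0.01*-36.8256 = -1.9333
  y_1 = -3.4449 - 0.01*-27.5592 = -3.1693
Step 2: grad_x = 2*8*-1.9333 = -30.9335, grad_y = 2*4*-3.1693 = -25.3545
  x_2 = -1.9333 - 0.01*-30.9335 = -1.624
  y_2 = -3.1693 - 0.01*-25.3545 = -2.9158
f(-1.624, -2.9158) = 8*(-1.624)^2 + 4*(-2.9158)^2 = 55.1059


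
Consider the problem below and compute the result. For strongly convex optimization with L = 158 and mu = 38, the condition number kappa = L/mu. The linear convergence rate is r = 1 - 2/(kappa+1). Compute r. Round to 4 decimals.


Step 1: Compute the condition number.
kappa = L/mu = 158/38 = 4.1579
Step 2: Compute the convergence rate.
r = 1 - 2/(kappa + 1) = 1 - 2*mu/(L + mu) = (L - mu)/(L + mu) = 120/196 = 0.6122


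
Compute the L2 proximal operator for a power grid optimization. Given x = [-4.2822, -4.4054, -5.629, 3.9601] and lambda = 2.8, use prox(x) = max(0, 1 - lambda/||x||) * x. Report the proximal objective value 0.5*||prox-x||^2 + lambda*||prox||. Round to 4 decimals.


Step 1: Compute ||x||.
||x|| = 9.2257
Step 2: Compute scaling factor.
scale = max(0, 1 - 2.8/9.2257) = 0.6965
Step 3: prox(x) = [-2.9825, -3.0684, -3.9206, 2.7582]
||prox(x)|| = 6.4257
Step 4: Proximal objective.
0.5*||prox-x||^2 = 3.92
lambda*||prox|| = 17.992
Total = 21.9119


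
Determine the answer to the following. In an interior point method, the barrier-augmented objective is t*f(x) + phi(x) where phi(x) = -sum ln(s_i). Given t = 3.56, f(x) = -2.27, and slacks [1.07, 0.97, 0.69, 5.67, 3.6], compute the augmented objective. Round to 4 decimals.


Step 1: Compute log-barrier.
ln values: [0.0677, -0.0305, -0.3711, 1.7352, 1.2809]
phi = -(0.0677 - 0.0305 - 0.3711 + 1.7352 + 1.2809) = -2.6823
Step 2: Compute augmented objective.
t*f(x) = 3.56*-2.27 = -8.0812
Total = -8.0812 - 2.6823 = -10.7635


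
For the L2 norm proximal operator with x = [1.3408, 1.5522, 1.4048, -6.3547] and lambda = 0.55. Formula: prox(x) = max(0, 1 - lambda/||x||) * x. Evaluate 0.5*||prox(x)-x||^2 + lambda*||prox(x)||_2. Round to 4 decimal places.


Step 1: Compute ||x||.
||x|| = 6.8237
Step 2: Compute scaling factor.
scale = max(0, 1 - 0.55/6.8237) = 0.9194
Step 3: prox(x) = [1.2327, 1.4271, 1.2916, -5.8425]
||prox(x)|| = 6.2737
Step 4: Proximal objective.
0.5*||prox-x||^2 = 0.1513
lambda*||prox|| = 3.4505
Total = 3.6018


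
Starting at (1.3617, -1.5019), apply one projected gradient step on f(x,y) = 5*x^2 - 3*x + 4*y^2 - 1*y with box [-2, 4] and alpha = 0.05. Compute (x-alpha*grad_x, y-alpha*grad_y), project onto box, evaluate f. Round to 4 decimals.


Step 1: Compute gradient at (1.3617, -1.5019).
grad_x = 2*5*1.3617 - 3 = 10.617
grad_y = 2*4*-1.5019 - 1 = -13.0152
Step 2: Gradient step.
x_raw = 1.3617 - 0.05*10.617 = 0.8309
y_raw = -1.5019 - 0.05*-13.0152 = -0.8511
Step 3: Project onto [-2, 4].
x_proj = clip(0.8309) = 0.8309
y_proj = clip(-0.8511) = -0.8511
Step 4: Evaluate f.
f(0.8309, -0.8511) = 4.7079


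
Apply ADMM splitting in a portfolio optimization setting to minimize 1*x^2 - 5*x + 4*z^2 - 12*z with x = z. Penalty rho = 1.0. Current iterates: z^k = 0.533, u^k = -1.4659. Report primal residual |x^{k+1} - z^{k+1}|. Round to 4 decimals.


ADMM iteration with rho = 1.0, z^k = 0.533, u^k = -1.4659
Step 1: x-update.
Minimize 1*x^2 - 5*x + (1.0/2)*(x - 0.533 - 1.4659)^2
FOC: (2*1 + 1.0)*x = 5 + 1.0*(0.533 + 1.4659)
x^{k+1} = 2.333
Step 2: z-update.
Minimize 4*z^2 - 12*z + (1.0/2)*(2.333 - z - 1.4659)^2
FOC: (2*4 + 1.0)*z = 12 + 1.0*(2.333 - 1.4659)
z^{k+1} = 1.4297
Step 3: u-update.
u^{k+1} = -1.4659 + 2.333 - 1.4297 = -0.5626
Step 4: Primal residual = |2.333 - 1.4297| = 0.9033


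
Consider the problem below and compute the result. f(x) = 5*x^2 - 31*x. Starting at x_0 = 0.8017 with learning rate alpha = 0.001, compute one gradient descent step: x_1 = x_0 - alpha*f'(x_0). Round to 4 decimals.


We compute the gradient at x_0 and apply the update.
f'(x) = 10*x - 31
f'(0.8017) = 10*0.8017 - 31 = -22.983
x_1 = 0.8017 - 0.001*-22.983 = 0.8247


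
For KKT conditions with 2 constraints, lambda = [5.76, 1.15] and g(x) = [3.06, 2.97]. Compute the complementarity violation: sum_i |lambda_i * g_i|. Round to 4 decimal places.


KKT complementary slackness check:
lambda_1 * g_1 = 5.76 * 3.06 = 17.6256
lambda_2 * g_2 = 1.15 * 2.97 = 3.4155
Total violation = 17.6256 + 3.4155 = 21.0411


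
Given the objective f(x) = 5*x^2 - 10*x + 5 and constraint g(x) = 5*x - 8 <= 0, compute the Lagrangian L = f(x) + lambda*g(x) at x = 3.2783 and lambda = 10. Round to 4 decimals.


Step 1: Evaluate f(x).
f(3.2783) = 5*3.2783^2 - 10*3.2783 + 5 = 25.9533
Step 2: Evaluate g(x).
g(3.2783) = 5*3.2783 - 8 = 8.3915
Step 3: Compute Lagrangian.
L = 25.9533 + 10*8.3915 = 109.8683


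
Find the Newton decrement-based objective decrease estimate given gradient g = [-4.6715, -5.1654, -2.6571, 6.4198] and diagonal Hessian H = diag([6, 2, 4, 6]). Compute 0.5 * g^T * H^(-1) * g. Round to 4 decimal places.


Step 1: H is diagonal, so H^(-1) * g = [-0.7786, -2.5827, -0.6643, 1.07].
Step 2: g^T H^(-1) g = sum_i g_i^2 / H_ii
  = (-4.6715)^2/6 + (-5.1654)^2/2 + (-2.6571)^2/4 + (6.4198)^2/6
  = 3.6372 + 13.3407 + 1.765 + 6.869 = 25.6118
Step 3: Objective decrease = 0.5 * g^T H^(-1) g = 12.8059


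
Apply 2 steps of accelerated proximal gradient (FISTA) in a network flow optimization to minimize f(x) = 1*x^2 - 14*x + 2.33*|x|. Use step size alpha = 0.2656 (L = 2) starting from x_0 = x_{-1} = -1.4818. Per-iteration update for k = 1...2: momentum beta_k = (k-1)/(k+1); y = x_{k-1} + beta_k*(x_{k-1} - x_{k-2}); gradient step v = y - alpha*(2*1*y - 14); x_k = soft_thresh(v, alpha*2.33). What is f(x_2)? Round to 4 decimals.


FISTA on f(x) = 1*x^2 - 14*x + 2.33*|x|
L = 2, alpha = 0.2656
Iteration 1: beta = 0.0, y = -1.4818 + 0.0*(-1.4818 + 1.4818) = -1.4818
  grad(y) = -16.9636, v = y - alpha*grad = 3.0237
  prox(v) = soft_thresh(3.0237, 0.6188) = 2.4049
Iteration 2: beta = 0.3333, y = 2.4049 + 0.3333*(2.4049 + 1.4818) = 3.7004
  grad(y) = -6.5991, v = y - alpha*grad = 5.4532
  prox(v) = soft_thresh(5.4532, 0.6188) = 4.8343
f(x_2) = 1*4.8343^2 - 14*4.8343 + 2.33*|4.8343| = -33.0459


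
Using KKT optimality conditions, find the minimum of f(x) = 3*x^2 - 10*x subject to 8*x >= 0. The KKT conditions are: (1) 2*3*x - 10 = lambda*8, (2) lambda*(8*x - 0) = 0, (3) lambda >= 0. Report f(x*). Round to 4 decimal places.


Step 1: Try lambda = 0 (constraint inactive).
Stationarity: 2*3*x - 10 = 0
x* = 10/(2*3) = 5/3 = 1.6667 (rounded; the exact value 5/3 is used below)
Check constraint: 8*1.6667 = 13.3336 >= 0 -- satisfied.
Step 2: Compute optimal value.
f(x*) = 3*(5/3)^2 - 10*(5/3) = -8.3333


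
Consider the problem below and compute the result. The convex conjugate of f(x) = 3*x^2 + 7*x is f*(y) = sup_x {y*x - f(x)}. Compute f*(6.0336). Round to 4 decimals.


f*(y) = sup_x {y*x - a*x^2 - b*x} = sup_x {(y-b)*x - a*x^2}
FOC: (y - b) - 2a*x = 0 => x* = (y - b)/(2a)
x* = (6.0336 - 7)/(2*3) = -0.1611
f*(6.0336) = (y-b)^2/(4a) = (6.0336 - 7)^2/(4*3)
= 0.9339/12 = 0.0778


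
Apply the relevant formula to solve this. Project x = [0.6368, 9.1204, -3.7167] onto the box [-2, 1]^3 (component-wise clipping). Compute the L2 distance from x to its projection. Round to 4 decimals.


Project each component onto [-2, 1].
clip(0.6368) = 0.6368, clip(9.1204) = 1.0, clip(-3.7167) = -2.0
Projection = [0.6368, 1.0, -2.0]
Squared diffs: [0.0, 65.9409, 2.9471]
Distance = sqrt(68.888) = 8.2999


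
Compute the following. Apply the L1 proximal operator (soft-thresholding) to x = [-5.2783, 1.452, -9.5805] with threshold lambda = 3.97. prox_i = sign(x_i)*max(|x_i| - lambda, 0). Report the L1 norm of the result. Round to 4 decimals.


Soft-thresholding with lambda = 3.97:
prox(-5.2783) = sign(-5.2783)*max(|-5.2783| - 3.97, 0) = -1.3083
prox(1.452) = sign(1.452)*max(|1.452| - 3.97, 0) = 0.0
prox(-9.5805) = sign(-9.5805)*max(|-9.5805| - 3.97, 0) = -5.6105
prox(x) = [-1.3083, 0.0, -5.6105]
||prox(x)||_1 = 1.3083 + 0.0 + 5.6105 = 6.9188


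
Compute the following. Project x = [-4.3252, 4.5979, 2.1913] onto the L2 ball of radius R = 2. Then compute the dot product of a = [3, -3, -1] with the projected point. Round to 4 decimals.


Step 1: Compute ||x|| (intermediates to 6 decimals).
||x|| = sqrt((-4.3252)^2 + 4.5979^2 + 2.1913^2) = 6.682053
Step 2: Project.
Since ||x|| > R, scale = R/||x|| = 2/6.682053 = 0.299309, proj(x) = scale * x
proj(x) = [-1.294571, 1.376193, 0.655876]
Step 3: Dot product.
a^T * proj(x) = 3*(-1.294571) - 3*1.376193 - 1*0.655876 = -8.6682


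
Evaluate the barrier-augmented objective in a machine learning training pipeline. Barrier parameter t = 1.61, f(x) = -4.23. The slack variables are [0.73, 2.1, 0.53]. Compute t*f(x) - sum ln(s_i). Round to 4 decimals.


Step 1: Compute log-barrier.
ln values: [-0.3147, 0.7419, -0.6349]
phi = -(-0.3147 + 0.7419 - 0.6349) = 0.2077
Step 2: Compute augmented objective.
t*f(x) = 1.61*-4.23 = -6.8103
Total = -6.8103 + 0.2077 = -6.6026


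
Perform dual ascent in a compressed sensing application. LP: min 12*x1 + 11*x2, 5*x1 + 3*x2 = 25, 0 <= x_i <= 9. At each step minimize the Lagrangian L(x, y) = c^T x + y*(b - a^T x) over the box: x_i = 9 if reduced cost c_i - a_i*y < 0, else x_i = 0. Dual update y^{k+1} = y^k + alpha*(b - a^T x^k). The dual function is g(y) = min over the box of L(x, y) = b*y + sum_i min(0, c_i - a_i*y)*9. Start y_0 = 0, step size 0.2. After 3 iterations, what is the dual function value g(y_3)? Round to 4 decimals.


Dual ascent for LP: min 12*x1 + 11*x2, 5*x1 + 3*x2 = 25, 0 <= x_i <= 9
Step 1: y^k = 0.0, reduced costs: (12.0, 11.0)
  x^k = (0.0, 0.0), subgradient = b - a^T x = 25.0
  y^{k+1} = 0.0 + 0.2*25.0 = 5.0
Step 2: y^k = 5.0, reduced costs: (-13.0, -4.0)
  x^k = (9.0, 9.0), subgradient = b - a^T x = -47.0
  y^{k+1} = 5.0 + 0.2*-47.0 = -4.4
Step 3: y^k = -4.4, reduced costs: (34.0, 24.2)
  x^k = (0.0, 0.0), subgradient = b - a^T x = 25.0
  y^{k+1} = -4.4 + 0.2*25.0 = 0.6
Dual objective at y_3 = 0.6: reduced costs (9.0, 9.2), box minimizer x = (0.0, 0.0)
g(y_3) = b*y + (c1 - a1*y)*x1 + (c2 - a2*y)*x2 = 25*0.6 + 9.0*0.0 + 9.2*0.0 = 15.0 + 0.0 + 0.0 = 15.0


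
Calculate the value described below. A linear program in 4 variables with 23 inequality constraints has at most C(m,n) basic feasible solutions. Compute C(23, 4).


Each vertex corresponds to some choice of n active constraints out of m, so the number of vertices is at most C(m, n) = m! / (n!(m-n)!).
m = 23, n = 4
Numerator: 23 * 22 * 21 * 20
Denominator: 4! = 24
C(23, 4) = 8855


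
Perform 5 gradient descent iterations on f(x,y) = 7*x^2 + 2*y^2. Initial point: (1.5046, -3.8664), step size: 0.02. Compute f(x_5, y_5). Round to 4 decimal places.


Gradient descent on f(x,y) = 7*x^2 + 2*y^2.
Starting point: (1.5046, -3.8664), alpha = 0.02
Step 1: grad_x = 2*7*1.5046 = 21.0644, grad_y = 2*2*-3.8664 = -15.4656
  x_1 = 1.5046 - 0.02*21.0644 = 1.0833
  y_1 = -3.8664 - 0.02*-15.4656 = -3.5571
Step 2: grad_x = 2*7*1.0833 = 15.1664, grad_y = 2*2*-3.5571 = -14.2284
  x_2 = 1.0833 - 0.02*15.1664 = 0.78
  y_2 = -3.5571 - 0.02*-14.2284 = -3.2725
Step 3: grad_x = 2*7*0.78 = 10.9198, grad_y = 2*2*-3.2725 = -13.0901
  x_3 = 0.78 - 0.02*10.9198 = 0.5616
  y_3 = -3.2725 - 0.02*-13.0901 = -3.0107
Step 4: grad_x = 2*7*0.5616 = 7.8622, grad_y = 2*2*-3.0107 = -12.0429
  x_4 = 0.5616 - 0.02*7.8622 = 0.4043
  y_4 = -3.0107 - 0.02*-12.0429 = -2.7699
Step 5: grad_x = 2*7*0.4043 = 5.6608, grad_y = 2*2*-2.7699 = -11.0794
  x_5 = 0.4043 - 0.02*5.6608 = 0.2911
  y_5 = -2.7699 - 0.02*-11.0794 = -2.5483
f(0.2911, -2.5483) = 7*0.2911^2 + 2*(-2.5483)^2 = 13.5807


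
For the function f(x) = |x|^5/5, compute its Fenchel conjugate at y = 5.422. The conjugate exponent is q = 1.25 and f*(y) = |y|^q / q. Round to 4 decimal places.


The conjugate exponent q satisfies 1/p + 1/q = 1.
p = 5, so q = 5/(5 - 1) = 1.25
|y|^q = 5.422^1.25 = 8.2737
f*(5.422) = 8.2737 / 1.25 = 6.619


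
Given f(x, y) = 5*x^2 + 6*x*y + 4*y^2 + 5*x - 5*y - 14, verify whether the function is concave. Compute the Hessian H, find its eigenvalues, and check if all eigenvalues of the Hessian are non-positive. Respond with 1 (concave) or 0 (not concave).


The Hessian of f(x,y) = 5*x^2 + 6*x*y + 4*y^2 + 5*x - 5*y - 14 is:
H = [[10, 6], [6, 8]]
Trace = 10 + 8 = 18
Determinant = 10*8 - (6)^2 = 44
Discriminant = (18)^2 - 4*44 = 148.0
Eigenvalues: lambda_1 = 2.9172, lambda_2 = 15.0828
The function is not concave.

0


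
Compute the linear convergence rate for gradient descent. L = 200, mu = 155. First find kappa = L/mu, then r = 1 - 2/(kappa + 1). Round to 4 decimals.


Step 1: Compute the condition number.
kappa = L/mu = 200/155 = 1.2903
Step 2: Compute the convergence rate.
r = 1 - 2/(kappa + 1) = 1 - 2*mu/(L + mu) = (L - mu)/(L + mu) = 45/355 = 0.1268


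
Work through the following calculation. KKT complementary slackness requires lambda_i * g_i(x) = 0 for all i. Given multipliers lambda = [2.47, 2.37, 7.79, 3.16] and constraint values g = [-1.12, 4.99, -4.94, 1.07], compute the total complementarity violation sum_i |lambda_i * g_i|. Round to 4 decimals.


KKT complementary slackness check:
lambda_1 * g_1 = 2.47 * -1.12 = -2.7664
lambda_2 * g_2 = 2.37 * 4.99 = 11.8263
lambda_3 * g_3 = 7.79 * -4.94 = -38.4826
lambda_4 * g_4 = 3.16 * 1.07 = 3.3812
Total violation = 2.7664 + 11.8263 + 38.4826 + 3.3812 = 56.4565


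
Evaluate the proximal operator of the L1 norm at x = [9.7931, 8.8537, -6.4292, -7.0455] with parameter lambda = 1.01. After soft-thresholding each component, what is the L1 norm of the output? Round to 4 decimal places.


Soft-thresholding with lambda = 1.01:
prox(9.7931) = sign(9.7931)*max(|9.7931| - 1.01, 0) = 8.7831
prox(8.8537) = sign(8.8537)*max(|8.8537| - 1.01, 0) = 7.8437
prox(-6.4292) = sign(-6.4292)*max(|-6.4292| - 1.01, 0) = -5.4192
prox(-7.0455) = sign(-7.0455)*max(|-7.0455| - 1.01, 0) = -6.0355
prox(x) = [8.7831, 7.8437, -5.4192, -6.0355]
||prox(x)||_1 = 8.7831 + 7.8437 + 5.4192 + 6.0355 = 28.0815


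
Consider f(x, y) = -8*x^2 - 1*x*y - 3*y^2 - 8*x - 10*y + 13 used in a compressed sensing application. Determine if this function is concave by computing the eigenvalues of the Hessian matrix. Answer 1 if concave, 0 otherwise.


The Hessian of f(x,y) = -8*x^2 - 1*x*y - 3*y^2 - 8*x - 10*y + 13 is:
H = [[-16, -1], [-1, -6]]
Trace = -16 - 6 = -22
Determinant = -16*-6 - (-1)^2 = 95
Discriminant = (-22)^2 - 4*95 = 104.0
Eigenvalues: lambda_1 = -16.099, lambda_2 = -5.901
The function is concave.

1


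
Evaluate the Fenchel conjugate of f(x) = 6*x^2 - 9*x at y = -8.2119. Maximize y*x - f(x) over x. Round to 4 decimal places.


f*(y) = sup_x {y*x - a*x^2 - b*x} = sup_x {(y-b)*x - a*x^2}
FOC: (y - b) - 2a*x = 0 => x* = (y - b)/(2a)
x* = (-8.2119 + 9)/(2*6) = 0.0657
f*(-8.2119) = (y-b)^2/(4a) = (-8.2119 + 9)^2/(4*6)
= 0.6211/24 = 0.0259


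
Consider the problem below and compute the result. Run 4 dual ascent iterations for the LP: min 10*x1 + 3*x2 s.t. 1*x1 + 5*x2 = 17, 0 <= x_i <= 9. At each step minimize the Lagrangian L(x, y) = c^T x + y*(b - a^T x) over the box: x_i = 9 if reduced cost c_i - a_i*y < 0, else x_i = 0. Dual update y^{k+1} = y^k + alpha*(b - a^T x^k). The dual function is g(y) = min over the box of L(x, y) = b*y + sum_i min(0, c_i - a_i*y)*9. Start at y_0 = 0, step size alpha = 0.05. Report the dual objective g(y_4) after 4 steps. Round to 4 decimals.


Dual ascent for LP: min 10*x1 + 3*x2, 1*x1 + 5*x2 = 17, 0 <= x_i <= 9
Step 1: y^k = 0.0, reduced costs: (10.0, 3.0)
  x^k = (0.0, 0.0), subgradient = b - a^T x = 17.0
  y^{k+1} = 0.0 + 0.05*17.0 = 0.85
Step 2: y^k = 0.85, reduced costs: (9.15, -1.25)
  x^k = (0.0, 9.0), subgradient = b - a^T x = -28.0
  y^{k+1} = 0.85 + 0.05*-28.0 = -0.55
Step 3: y^k = -0.55, reduced costs: (10.55, 5.75)
  x^k = (0.0, 0.0), subgradient = b - a^T x = 17.0
  y^{k+1} = -0.55 + 0.05*17.0 = 0.3
Step 4: y^k = 0.3, reduced costs: (9.7, 1.5)
  x^k = (0.0, 0.0), subgradient = b - a^T x = 17.0
  y^{k+1} = 0.3 + 0.05*17.0 = 1.15
Dual objective at y_4 = 1.15: reduced costs (8.85, -2.75), box minimizer x = (0.0, 9.0)
g(y_4) = b*y + (c1 - a1*y)*x1 + (c2 - a2*y)*x2 = 17*1.15 + 8.85*0.0 + (-2.75)*9.0 = 19.55 + 0.0 - 24.75 = -5.2


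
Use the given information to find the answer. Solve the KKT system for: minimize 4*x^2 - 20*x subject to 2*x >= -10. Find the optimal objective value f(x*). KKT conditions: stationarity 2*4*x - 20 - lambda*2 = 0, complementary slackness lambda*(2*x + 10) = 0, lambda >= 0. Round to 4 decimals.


Step 1: Try lambda = 0 (constraint inactive).
Stationarity: 2*4*x - 20 = 0
x* = 20/(2*4) = 2.5
Check constraint: 2*2.5 = 5.0 >= -10 -- satisfied.
Step 2: Compute optimal value.
f(x*) = 4*2.5^2 - 20*2.5 = -25.0


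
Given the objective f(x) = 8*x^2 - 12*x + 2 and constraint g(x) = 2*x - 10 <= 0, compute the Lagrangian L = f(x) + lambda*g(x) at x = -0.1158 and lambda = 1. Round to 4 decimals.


Step 1: Evaluate f(x).
f(-0.1158) = 8*(-0.1158)^2 - 12*(-0.1158) + 2 = 3.4969
Step 2: Evaluate g(x).
g(-0.1158) = 2*-0.1158 - 10 = -10.2316
Step 3: Compute Lagrangian.
L = 3.4969 + 1*-10.2316 = -6.7347


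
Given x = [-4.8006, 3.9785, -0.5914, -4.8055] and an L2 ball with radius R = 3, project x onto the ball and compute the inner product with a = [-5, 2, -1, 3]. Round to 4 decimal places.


Step 1: Compute ||x|| (intermediates to 6 decimals).
||x|| = sqrt((-4.8006)^2 + 3.9785^2 + (-0.5914)^2 + (-4.8055)^2) = 7.894099
Step 2: Project.
Since ||x|| > R, scale = R/||x|| = 3/7.894099 = 0.380031, proj(x) = scale * x
proj(x) = [-1.824377, 1.511953, -0.22475, -1.826239]
Step 3: Dot product.
a^T * proj(x) = -5*(-1.824377) + 2*1.511953 - 1*(-0.22475) + 3*(-1.826239) = 6.8918


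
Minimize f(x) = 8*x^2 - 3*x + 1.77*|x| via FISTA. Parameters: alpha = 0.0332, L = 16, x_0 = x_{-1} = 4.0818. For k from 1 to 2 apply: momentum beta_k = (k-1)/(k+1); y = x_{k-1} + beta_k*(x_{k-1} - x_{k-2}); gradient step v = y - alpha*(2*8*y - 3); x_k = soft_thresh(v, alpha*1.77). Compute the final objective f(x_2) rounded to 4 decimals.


FISTA on f(x) = 8*x^2 - 3*x + 1.77*|x|
L = 16, alpha = 0.0332
Iteration 1: beta = 0.0, y = 4.0818 + 0.0*(4.0818 - 4.0818) = 4.0818
  grad(y) = 62.3088, v = y - alpha*grad = 2.0131
  prox(v) = soft_thresh(2.0131, 0.0588) = 1.9544
Iteration 2: beta = 0.3333, y = 1.9544 + 0.3333*(1.9544 - 4.0818) = 1.2452
  grad(y) = 16.9239, v = y - alpha*grad = 0.6834
  prox(v) = soft_thresh(0.6834, 0.0588) = 0.6246
f(x_2) = 8*0.6246^2 - 3*0.6246 + 1.77*|0.6246| = 2.3528


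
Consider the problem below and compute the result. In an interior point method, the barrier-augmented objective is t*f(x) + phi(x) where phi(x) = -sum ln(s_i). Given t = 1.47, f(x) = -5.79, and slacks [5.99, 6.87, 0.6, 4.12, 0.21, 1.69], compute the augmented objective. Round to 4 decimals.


Step 1: Compute log-barrier.
ln values: [1.7901, 1.9272, -0.5108, 1.4159, -1.5606, 0.5247]
phi = -(1.7901 + 1.9272 - 0.5108 + 1.4159 - 1.5606 + 0.5247) = -3.5864
Step 2: Compute augmented objective.
t*f(x) = 1.47*-5.79 = -8.5113
Total = -8.5113 - 3.5864 = -12.0977


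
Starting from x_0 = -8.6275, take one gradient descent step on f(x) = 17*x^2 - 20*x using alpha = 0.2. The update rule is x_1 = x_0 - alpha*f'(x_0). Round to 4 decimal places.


We compute the gradient at x_0 and apply the update.
f'(x) = 34*x - 20
f'(-8.6275) = 34*-8.6275 - 20 = -313.335
x_1 = -8.6275 - 0.2*-313.335 = 54.0395


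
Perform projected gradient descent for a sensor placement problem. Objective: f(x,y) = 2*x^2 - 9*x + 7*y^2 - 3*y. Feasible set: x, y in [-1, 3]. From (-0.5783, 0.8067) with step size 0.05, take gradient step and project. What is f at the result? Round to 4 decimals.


Step 1: Compute gradient at (-0.5783, 0.8067).
grad_x = 2*2*-0.5783 - 9 = -11.3132
grad_y = 2*7*0.8067 - 3 = 8.2938
Step 2: Gradient step.
x_raw = -0.5783 - 0.05*-11.3132 = -0.0126
y_raw = 0.8067 - 0.05*8.2938 = 0.392
Step 3: Project onto [-1, 3].
x_proj = clip(-0.0126) = -0.0126
y_proj = clip(0.392) = 0.392
Step 4: Evaluate f.
f(-0.0126, 0.392) = 0.0138


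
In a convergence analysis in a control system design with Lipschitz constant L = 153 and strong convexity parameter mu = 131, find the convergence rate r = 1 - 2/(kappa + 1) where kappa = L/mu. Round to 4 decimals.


Step 1: Compute the condition number.
kappa = L/mu = 153/131 = 1.1679
Step 2: Compute the convergence rate.
r = 1 - 2/(kappa + 1) = 1 - 2*mu/(L + mu) = (L - mu)/(L + mu) = 22/284 = 0.0775


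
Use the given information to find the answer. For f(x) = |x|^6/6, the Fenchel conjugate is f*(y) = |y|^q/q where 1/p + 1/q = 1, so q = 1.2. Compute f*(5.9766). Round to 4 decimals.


The conjugate exponent q satisfies 1/p + 1/q = 1.
p = 6, so q = 6/(6 - 1) = 1.2
|y|^q = 5.9766^1.2 = 8.5456
f*(5.9766) = 8.5456 / 1.2 = 7.1214


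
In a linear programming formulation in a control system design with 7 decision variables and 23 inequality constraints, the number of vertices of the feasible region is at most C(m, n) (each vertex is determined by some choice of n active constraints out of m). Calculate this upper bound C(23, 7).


Each vertex corresponds to some choice of n active constraints out of m, so the number of vertices is at most C(m, n) = m! / (n!(m-n)!).
m = 23, n = 7
Numerator: 23 * 22 * 21 * 20 * 19 * 18 * 17
Denominator: 7! = 5040
C(23, 7) = 245157
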